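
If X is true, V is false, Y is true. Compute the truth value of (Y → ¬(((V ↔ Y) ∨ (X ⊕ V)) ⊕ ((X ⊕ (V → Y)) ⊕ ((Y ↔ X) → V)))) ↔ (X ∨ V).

False

V ↔ Y = False ↔ True = False
X ⊕ V = True ⊕ False = True
(V ↔ Y) ∨ (X ⊕ V) = False ∨ True = True
V → Y = False → True = True
X ⊕ (V → Y) = True ⊕ True = False
Y ↔ X = True ↔ True = True
(Y ↔ X) → V = True → False = False
(X ⊕ (V → Y)) ⊕ ((Y ↔ X) → V) = False ⊕ False = False
((V ↔ Y) ∨ (X ⊕ V)) ⊕ ((X ⊕ (V → Y)) ⊕ ((Y ↔ X) → V)) = True ⊕ False = True
¬(((V ↔ Y) ∨ (X ⊕ V)) ⊕ ((X ⊕ (V → Y)) ⊕ ((Y ↔ X) → V))) = ¬True = False
Y → ¬(((V ↔ Y) ∨ (X ⊕ V)) ⊕ ((X ⊕ (V → Y)) ⊕ ((Y ↔ X) → V))) = True → False = False
X ∨ V = True ∨ False = True
(Y → ¬(((V ↔ Y) ∨ (X ⊕ V)) ⊕ ((X ⊕ (V → Y)) ⊕ ((Y ↔ X) → V)))) ↔ (X ∨ V) = False ↔ True = False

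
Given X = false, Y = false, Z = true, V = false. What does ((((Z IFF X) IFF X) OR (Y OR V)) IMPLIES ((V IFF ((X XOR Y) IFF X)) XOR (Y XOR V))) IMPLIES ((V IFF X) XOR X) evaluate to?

true

Z IFF X = true IFF false = false
(Z IFF X) IFF X = false IFF false = true
Y OR V = false OR false = false
((Z IFF X) IFF X) OR (Y OR V) = true OR false = true
X XOR Y = false XOR false = false
(X XOR Y) IFF X = false IFF false = true
V IFF ((X XOR Y) IFF X) = false IFF true = false
Y XOR V = false XOR false = false
(V IFF ((X XOR Y) IFF X)) XOR (Y XOR V) = false XOR false = false
(((Z IFF X) IFF X) OR (Y OR V)) IMPLIES ((V IFF ((X XOR Y) IFF X)) XOR (Y XOR V)) = true IMPLIES false = false
V IFF X = false IFF false = true
(V IFF X) XOR X = true XOR false = true
((((Z IFF X) IFF X) OR (Y OR V)) IMPLIES ((V IFF ((X XOR Y) IFF X)) XOR (Y XOR V))) IMPLIES ((V IFF X) XOR X) = false IMPLIES true = true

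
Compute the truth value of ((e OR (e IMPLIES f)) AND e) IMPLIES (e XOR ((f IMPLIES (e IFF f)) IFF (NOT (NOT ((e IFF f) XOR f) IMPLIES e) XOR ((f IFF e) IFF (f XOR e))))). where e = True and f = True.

True

Substituting e=True, f=True:
e IMPLIES f = True IMPLIES True = True
e OR (e IMPLIES f) = True OR True = True
(e OR (e IMPLIES f)) AND e = True AND True = True
e IFF f = True IFF True = True
f IMPLIES (e IFF f) = True IMPLIES True = True
e IFF f = True IFF True = True
(e IFF f) XOR f = True XOR True = False
NOT ((e IFF f) XOR f) = NOT False = True
NOT ((e IFF f) XOR f) IMPLIES e = True IMPLIES True = True
NOT (NOT ((e IFF f) XOR f) IMPLIES e) = NOT True = False
f IFF e = True IFF True = True
f XOR e = True XOR True = False
(f IFF e) IFF (f XOR e) = True IFF False = False
NOT (NOT ((e IFF f) XOR f) IMPLIES e) XOR ((f IFF e) IFF (f XOR e)) = False XOR False = False
(f IMPLIES (e IFF f)) IFF (NOT (NOT ((e IFF f) XOR f) IMPLIES e) XOR ((f IFF e) IFF (f XOR e))) = True IFF False = False
e XOR ((f IMPLIES (e IFF f)) IFF (NOT (NOT ((e IFF f) XOR f) IMPLIES e) XOR ((f IFF e) IFF (f XOR e)))) = True XOR False = True
((e OR (e IMPLIES f)) AND e) IMPLIES (e XOR ((f IMPLIES (e IFF f)) IFF (NOT (NOT ((e IFF f) XOR f) IMPLIES e) XOR ((f IFF e) IFF (f XOR e))))) = True IMPLIES True = True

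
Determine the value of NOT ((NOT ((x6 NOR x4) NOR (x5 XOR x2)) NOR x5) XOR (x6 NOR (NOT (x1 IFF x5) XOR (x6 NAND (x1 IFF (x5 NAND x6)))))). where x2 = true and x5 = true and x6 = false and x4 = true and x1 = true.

true

x6 NOR x4 = false NOR true = false
x5 XOR x2 = true XOR true = false
(x6 NOR x4) NOR (x5 XOR x2) = false NOR false = true
NOT ((x6 NOR x4) NOR (x5 XOR x2)) = NOT true = false
NOT ((x6 NOR x4) NOR (x5 XOR x2)) NOR x5 = false NOR true = false
x1 IFF x5 = true IFF true = true
NOT (x1 IFF x5) = NOT true = false
x5 NAND x6 = true NAND false = true
x1 IFF (x5 NAND x6) = true IFF true = true
x6 NAND (x1 IFF (x5 NAND x6)) = false NAND true = true
NOT (x1 IFF x5) XOR (x6 NAND (x1 IFF (x5 NAND x6))) = false XOR true = true
x6 NOR (NOT (x1 IFF x5) XOR (x6 NAND (x1 IFF (x5 NAND x6)))) = false NOR true = false
(NOT ((x6 NOR x4) NOR (x5 XOR x2)) NOR x5) XOR (x6 NOR (NOT (x1 IFF x5) XOR (x6 NAND (x1 IFF (x5 NAND x6))))) = false XOR false = false
NOT ((NOT ((x6 NOR x4) NOR (x5 XOR x2)) NOR x5) XOR (x6 NOR (NOT (x1 IFF x5) XOR (x6 NAND (x1 IFF (x5 NAND x6)))))) = NOT false = true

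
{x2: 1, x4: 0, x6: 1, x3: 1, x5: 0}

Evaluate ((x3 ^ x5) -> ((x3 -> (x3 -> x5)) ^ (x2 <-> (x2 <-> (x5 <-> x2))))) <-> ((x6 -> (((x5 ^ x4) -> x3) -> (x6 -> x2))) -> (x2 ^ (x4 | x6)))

1

x3 ^ x5 = 1 ^ 0 = 1
x3 -> x5 = 1 -> 0 = 0
x3 -> (x3 -> x5) = 1 -> 0 = 0
x5 <-> x2 = 0 <-> 1 = 0
x2 <-> (x5 <-> x2) = 1 <-> 0 = 0
x2 <-> (x2 <-> (x5 <-> x2)) = 1 <-> 0 = 0
(x3 -> (x3 -> x5)) ^ (x2 <-> (x2 <-> (x5 <-> x2))) = 0 ^ 0 = 0
(x3 ^ x5) -> ((x3 -> (x3 -> x5)) ^ (x2 <-> (x2 <-> (x5 <-> x2)))) = 1 -> 0 = 0
x5 ^ x4 = 0 ^ 0 = 0
(x5 ^ x4) -> x3 = 0 -> 1 = 1
x6 -> x2 = 1 -> 1 = 1
((x5 ^ x4) -> x3) -> (x6 -> x2) = 1 -> 1 = 1
x6 -> (((x5 ^ x4) -> x3) -> (x6 -> x2)) = 1 -> 1 = 1
x4 | x6 = 0 | 1 = 1
x2 ^ (x4 | x6) = 1 ^ 1 = 0
(x6 -> (((x5 ^ x4) -> x3) -> (x6 -> x2))) -> (x2 ^ (x4 | x6)) = 1 -> 0 = 0
((x3 ^ x5) -> ((x3 -> (x3 -> x5)) ^ (x2 <-> (x2 <-> (x5 <-> x2))))) <-> ((x6 -> (((x5 ^ x4) -> x3) -> (x6 -> x2))) -> (x2 ^ (x4 | x6))) = 0 <-> 0 = 1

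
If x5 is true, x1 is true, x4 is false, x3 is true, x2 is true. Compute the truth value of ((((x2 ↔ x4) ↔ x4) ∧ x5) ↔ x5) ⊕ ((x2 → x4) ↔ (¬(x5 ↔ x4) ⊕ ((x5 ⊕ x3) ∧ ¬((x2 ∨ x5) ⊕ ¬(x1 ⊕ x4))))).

True

Substituting x5=True, x1=True, x4=False, x3=True, x2=True:
x2 ↔ x4 = True ↔ False = False
(x2 ↔ x4) ↔ x4 = False ↔ False = True
((x2 ↔ x4) ↔ x4) ∧ x5 = True ∧ True = True
(((x2 ↔ x4) ↔ x4) ∧ x5) ↔ x5 = True ↔ True = True
x2 → x4 = True → False = False
x5 ↔ x4 = True ↔ False = False
¬(x5 ↔ x4) = ¬False = True
x5 ⊕ x3 = True ⊕ True = False
x2 ∨ x5 = True ∨ True = True
x1 ⊕ x4 = True ⊕ False = True
¬(x1 ⊕ x4) = ¬True = False
(x2 ∨ x5) ⊕ ¬(x1 ⊕ x4) = True ⊕ False = True
¬((x2 ∨ x5) ⊕ ¬(x1 ⊕ x4)) = ¬True = False
(x5 ⊕ x3) ∧ ¬((x2 ∨ x5) ⊕ ¬(x1 ⊕ x4)) = False ∧ False = False
¬(x5 ↔ x4) ⊕ ((x5 ⊕ x3) ∧ ¬((x2 ∨ x5) ⊕ ¬(x1 ⊕ x4))) = True ⊕ False = True
(x2 → x4) ↔ (¬(x5 ↔ x4) ⊕ ((x5 ⊕ x3) ∧ ¬((x2 ∨ x5) ⊕ ¬(x1 ⊕ x4)))) = False ↔ True = False
((((x2 ↔ x4) ↔ x4) ∧ x5) ↔ x5) ⊕ ((x2 → x4) ↔ (¬(x5 ↔ x4) ⊕ ((x5 ⊕ x3) ∧ ¬((x2 ∨ x5) ⊕ ¬(x1 ⊕ x4))))) = True ⊕ False = True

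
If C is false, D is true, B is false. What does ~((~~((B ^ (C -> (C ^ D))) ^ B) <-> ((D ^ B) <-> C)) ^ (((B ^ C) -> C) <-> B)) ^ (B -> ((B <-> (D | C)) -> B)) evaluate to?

C ^ D = 0 ^ 1 = 1
C -> (C ^ D) = 0 -> 1 = 1
B ^ (C -> (C ^ D)) = 0 ^ 1 = 1
(B ^ (C -> (C ^ D))) ^ B = 1 ^ 0 = 1
~((B ^ (C -> (C ^ D))) ^ B) = ~1 = 0
~~((B ^ (C -> (C ^ D))) ^ B) = ~0 = 1
D ^ B = 1 ^ 0 = 1
(D ^ B) <-> C = 1 <-> 0 = 0
~~((B ^ (C -> (C ^ D))) ^ B) <-> ((D ^ B) <-> C) = 1 <-> 0 = 0
B ^ C = 0 ^ 0 = 0
(B ^ C) -> C = 0 -> 0 = 1
((B ^ C) -> C) <-> B = 1 <-> 0 = 0
(~~((B ^ (C -> (C ^ D))) ^ B) <-> ((D ^ B) <-> C)) ^ (((B ^ C) -> C) <-> B) = 0 ^ 0 = 0
~((~~((B ^ (C -> (C ^ D))) ^ B) <-> ((D ^ B) <-> C)) ^ (((B ^ C) -> C) <-> B)) = ~0 = 1
D | C = 1 | 0 = 1
B <-> (D | C) = 0 <-> 1 = 0
(B <-> (D | C)) -> B = 0 -> 0 = 1
B -> ((B <-> (D | C)) -> B) = 0 -> 1 = 1
~((~~((B ^ (C -> (C ^ D))) ^ B) <-> ((D ^ B) <-> C)) ^ (((B ^ C) -> C) <-> B)) ^ (B -> ((B <-> (D | C)) -> B)) = 1 ^ 1 = 0

0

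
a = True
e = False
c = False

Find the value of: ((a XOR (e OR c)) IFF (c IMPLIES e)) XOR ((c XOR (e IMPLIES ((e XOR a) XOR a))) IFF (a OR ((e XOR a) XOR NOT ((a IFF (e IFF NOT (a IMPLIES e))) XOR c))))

e OR c = False OR False = False
a XOR (e OR c) = True XOR False = True
c IMPLIES e = False IMPLIES False = True
(a XOR (e OR c)) IFF (c IMPLIES e) = True IFF True = True
e XOR a = False XOR True = True
(e XOR a) XOR a = True XOR True = False
e IMPLIES ((e XOR a) XOR a) = False IMPLIES False = True
c XOR (e IMPLIES ((e XOR a) XOR a)) = False XOR True = True
e XOR a = False XOR True = True
a IMPLIES e = True IMPLIES False = False
NOT (a IMPLIES e) = NOT False = True
e IFF NOT (a IMPLIES e) = False IFF True = False
a IFF (e IFF NOT (a IMPLIES e)) = True IFF False = False
(a IFF (e IFF NOT (a IMPLIES e))) XOR c = False XOR False = False
NOT ((a IFF (e IFF NOT (a IMPLIES e))) XOR c) = NOT False = True
(e XOR a) XOR NOT ((a IFF (e IFF NOT (a IMPLIES e))) XOR c) = True XOR True = False
a OR ((e XOR a) XOR NOT ((a IFF (e IFF NOT (a IMPLIES e))) XOR c)) = True OR False = True
(c XOR (e IMPLIES ((e XOR a) XOR a))) IFF (a OR ((e XOR a) XOR NOT ((a IFF (e IFF NOT (a IMPLIES e))) XOR c))) = True IFF True = True
((a XOR (e OR c)) IFF (c IMPLIES e)) XOR ((c XOR (e IMPLIES ((e XOR a) XOR a))) IFF (a OR ((e XOR a) XOR NOT ((a IFF (e IFF NOT (a IMPLIES e))) XOR c)))) = True XOR True = False

False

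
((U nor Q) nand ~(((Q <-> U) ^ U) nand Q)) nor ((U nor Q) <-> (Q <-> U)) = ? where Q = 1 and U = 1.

0

U nor Q = 1 nor 1 = 0
Q <-> U = 1 <-> 1 = 1
(Q <-> U) ^ U = 1 ^ 1 = 0
((Q <-> U) ^ U) nand Q = 0 nand 1 = 1
~(((Q <-> U) ^ U) nand Q) = ~1 = 0
(U nor Q) nand ~(((Q <-> U) ^ U) nand Q) = 0 nand 0 = 1
U nor Q = 1 nor 1 = 0
Q <-> U = 1 <-> 1 = 1
(U nor Q) <-> (Q <-> U) = 0 <-> 1 = 0
((U nor Q) nand ~(((Q <-> U) ^ U) nand Q)) nor ((U nor Q) <-> (Q <-> U)) = 1 nor 0 = 0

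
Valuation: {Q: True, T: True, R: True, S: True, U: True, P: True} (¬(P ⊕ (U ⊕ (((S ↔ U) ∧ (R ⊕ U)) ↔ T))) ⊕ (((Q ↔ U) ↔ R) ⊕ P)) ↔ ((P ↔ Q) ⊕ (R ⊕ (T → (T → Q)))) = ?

S ↔ U = True ↔ True = True
R ⊕ U = True ⊕ True = False
(S ↔ U) ∧ (R ⊕ U) = True ∧ False = False
((S ↔ U) ∧ (R ⊕ U)) ↔ T = False ↔ True = False
U ⊕ (((S ↔ U) ∧ (R ⊕ U)) ↔ T) = True ⊕ False = True
P ⊕ (U ⊕ (((S ↔ U) ∧ (R ⊕ U)) ↔ T)) = True ⊕ True = False
¬(P ⊕ (U ⊕ (((S ↔ U) ∧ (R ⊕ U)) ↔ T))) = ¬False = True
Q ↔ U = True ↔ True = True
(Q ↔ U) ↔ R = True ↔ True = True
((Q ↔ U) ↔ R) ⊕ P = True ⊕ True = False
¬(P ⊕ (U ⊕ (((S ↔ U) ∧ (R ⊕ U)) ↔ T))) ⊕ (((Q ↔ U) ↔ R) ⊕ P) = True ⊕ False = True
P ↔ Q = True ↔ True = True
T → Q = True → True = True
T → (T → Q) = True → True = True
R ⊕ (T → (T → Q)) = True ⊕ True = False
(P ↔ Q) ⊕ (R ⊕ (T → (T → Q))) = True ⊕ False = True
(¬(P ⊕ (U ⊕ (((S ↔ U) ∧ (R ⊕ U)) ↔ T))) ⊕ (((Q ↔ U) ↔ R) ⊕ P)) ↔ ((P ↔ Q) ⊕ (R ⊕ (T → (T → Q)))) = True ↔ True = True

True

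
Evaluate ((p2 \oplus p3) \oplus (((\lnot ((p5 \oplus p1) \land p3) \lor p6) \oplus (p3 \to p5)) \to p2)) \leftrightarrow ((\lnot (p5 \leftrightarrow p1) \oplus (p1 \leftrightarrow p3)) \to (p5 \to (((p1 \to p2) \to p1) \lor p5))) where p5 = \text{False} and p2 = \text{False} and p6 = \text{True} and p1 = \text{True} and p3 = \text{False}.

\text{True}

Substituting p5=\text{False}, p2=\text{False}, p6=\text{True}, p1=\text{True}, p3=\text{False}:
p2 \oplus p3 = \text{False} \oplus \text{False} = \text{False}
p5 \oplus p1 = \text{False} \oplus \text{True} = \text{True}
(p5 \oplus p1) \land p3 = \text{True} \land \text{False} = \text{False}
\lnot ((p5 \oplus p1) \land p3) = \lnot \text{False} = \text{True}
\lnot ((p5 \oplus p1) \land p3) \lor p6 = \text{True} \lor \text{True} = \text{True}
p3 \to p5 = \text{False} \to \text{False} = \text{True}
(\lnot ((p5 \oplus p1) \land p3) \lor p6) \oplus (p3 \to p5) = \text{True} \oplus \text{True} = \text{False}
((\lnot ((p5 \oplus p1) \land p3) \lor p6) \oplus (p3 \to p5)) \to p2 = \text{False} \to \text{False} = \text{True}
(p2 \oplus p3) \oplus (((\lnot ((p5 \oplus p1) \land p3) \lor p6) \oplus (p3 \to p5)) \to p2) = \text{False} \oplus \text{True} = \text{True}
p5 \leftrightarrow p1 = \text{False} \leftrightarrow \text{True} = \text{False}
\lnot (p5 \leftrightarrow p1) = \lnot \text{False} = \text{True}
p1 \leftrightarrow p3 = \text{True} \leftrightarrow \text{False} = \text{False}
\lnot (p5 \leftrightarrow p1) \oplus (p1 \leftrightarrow p3) = \text{True} \oplus \text{False} = \text{True}
p1 \to p2 = \text{True} \to \text{False} = \text{False}
(p1 \to p2) \to p1 = \text{False} \to \text{True} = \text{True}
((p1 \to p2) \to p1) \lor p5 = \text{True} \lor \text{False} = \text{True}
p5 \to (((p1 \to p2) \to p1) \lor p5) = \text{False} \to \text{True} = \text{True}
(\lnot (p5 \leftrightarrow p1) \oplus (p1 \leftrightarrow p3)) \to (p5 \to (((p1 \to p2) \to p1) \lor p5)) = \text{True} \to \text{True} = \text{True}
((p2 \oplus p3) \oplus (((\lnot ((p5 \oplus p1) \land p3) \lor p6) \oplus (p3 \to p5)) \to p2)) \leftrightarrow ((\lnot (p5 \leftrightarrow p1) \oplus (p1 \leftrightarrow p3)) \to (p5 \to (((p1 \to p2) \to p1) \lor p5))) = \text{True} \leftrightarrow \text{True} = \text{True}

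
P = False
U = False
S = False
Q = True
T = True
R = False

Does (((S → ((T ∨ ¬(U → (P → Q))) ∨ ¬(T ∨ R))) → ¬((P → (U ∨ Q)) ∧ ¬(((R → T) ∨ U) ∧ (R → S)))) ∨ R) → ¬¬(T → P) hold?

P → Q = False → True = True
U → (P → Q) = False → True = True
¬(U → (P → Q)) = ¬True = False
T ∨ ¬(U → (P → Q)) = True ∨ False = True
T ∨ R = True ∨ False = True
¬(T ∨ R) = ¬True = False
(T ∨ ¬(U → (P → Q))) ∨ ¬(T ∨ R) = True ∨ False = True
S → ((T ∨ ¬(U → (P → Q))) ∨ ¬(T ∨ R)) = False → True = True
U ∨ Q = False ∨ True = True
P → (U ∨ Q) = False → True = True
R → T = False → True = True
(R → T) ∨ U = True ∨ False = True
R → S = False → False = True
((R → T) ∨ U) ∧ (R → S) = True ∧ True = True
¬(((R → T) ∨ U) ∧ (R → S)) = ¬True = False
(P → (U ∨ Q)) ∧ ¬(((R → T) ∨ U) ∧ (R → S)) = True ∧ False = False
¬((P → (U ∨ Q)) ∧ ¬(((R → T) ∨ U) ∧ (R → S))) = ¬False = True
(S → ((T ∨ ¬(U → (P → Q))) ∨ ¬(T ∨ R))) → ¬((P → (U ∨ Q)) ∧ ¬(((R → T) ∨ U) ∧ (R → S))) = True → True = True
((S → ((T ∨ ¬(U → (P → Q))) ∨ ¬(T ∨ R))) → ¬((P → (U ∨ Q)) ∧ ¬(((R → T) ∨ U) ∧ (R → S)))) ∨ R = True ∨ False = True
T → P = True → False = False
¬(T → P) = ¬False = True
¬¬(T → P) = ¬True = False
(((S → ((T ∨ ¬(U → (P → Q))) ∨ ¬(T ∨ R))) → ¬((P → (U ∨ Q)) ∧ ¬(((R → T) ∨ U) ∧ (R → S)))) ∨ R) → ¬¬(T → P) = True → False = False

False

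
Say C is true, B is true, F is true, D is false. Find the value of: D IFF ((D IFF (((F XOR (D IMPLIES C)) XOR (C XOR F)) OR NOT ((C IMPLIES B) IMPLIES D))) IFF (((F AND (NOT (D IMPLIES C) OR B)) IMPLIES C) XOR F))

false

D IMPLIES C = false IMPLIES true = true
F XOR (D IMPLIES C) = true XOR true = false
C XOR F = true XOR true = false
(F XOR (D IMPLIES C)) XOR (C XOR F) = false XOR false = false
C IMPLIES B = true IMPLIES true = true
(C IMPLIES B) IMPLIES D = true IMPLIES false = false
NOT ((C IMPLIES B) IMPLIES D) = NOT false = true
((F XOR (D IMPLIES C)) XOR (C XOR F)) OR NOT ((C IMPLIES B) IMPLIES D) = false OR true = true
D IFF (((F XOR (D IMPLIES C)) XOR (C XOR F)) OR NOT ((C IMPLIES B) IMPLIES D)) = false IFF true = false
D IMPLIES C = false IMPLIES true = true
NOT (D IMPLIES C) = NOT true = false
NOT (D IMPLIES C) OR B = false OR true = true
F AND (NOT (D IMPLIES C) OR B) = true AND true = true
(F AND (NOT (D IMPLIES C) OR B)) IMPLIES C = true IMPLIES true = true
((F AND (NOT (D IMPLIES C) OR B)) IMPLIES C) XOR F = true XOR true = false
(D IFF (((F XOR (D IMPLIES C)) XOR (C XOR F)) OR NOT ((C IMPLIES B) IMPLIES D))) IFF (((F AND (NOT (D IMPLIES C) OR B)) IMPLIES C) XOR F) = false IFF false = true
D IFF ((D IFF (((F XOR (D IMPLIES C)) XOR (C XOR F)) OR NOT ((C IMPLIES B) IMPLIES D))) IFF (((F AND (NOT (D IMPLIES C) OR B)) IMPLIES C) XOR F)) = false IFF true = false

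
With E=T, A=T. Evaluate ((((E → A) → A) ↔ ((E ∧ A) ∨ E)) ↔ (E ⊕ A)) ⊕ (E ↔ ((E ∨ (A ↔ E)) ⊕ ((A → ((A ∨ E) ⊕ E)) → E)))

F

E → A = T → T = T
(E → A) → A = T → T = T
E ∧ A = T ∧ T = T
(E ∧ A) ∨ E = T ∨ T = T
((E → A) → A) ↔ ((E ∧ A) ∨ E) = T ↔ T = T
E ⊕ A = T ⊕ T = F
(((E → A) → A) ↔ ((E ∧ A) ∨ E)) ↔ (E ⊕ A) = T ↔ F = F
A ↔ E = T ↔ T = T
E ∨ (A ↔ E) = T ∨ T = T
A ∨ E = T ∨ T = T
(A ∨ E) ⊕ E = T ⊕ T = F
A → ((A ∨ E) ⊕ E) = T → F = F
(A → ((A ∨ E) ⊕ E)) → E = F → T = T
(E ∨ (A ↔ E)) ⊕ ((A → ((A ∨ E) ⊕ E)) → E) = T ⊕ T = F
E ↔ ((E ∨ (A ↔ E)) ⊕ ((A → ((A ∨ E) ⊕ E)) → E)) = T ↔ F = F
((((E → A) → A) ↔ ((E ∧ A) ∨ E)) ↔ (E ⊕ A)) ⊕ (E ↔ ((E ∨ (A ↔ E)) ⊕ ((A → ((A ∨ E) ⊕ E)) → E))) = F ⊕ F = F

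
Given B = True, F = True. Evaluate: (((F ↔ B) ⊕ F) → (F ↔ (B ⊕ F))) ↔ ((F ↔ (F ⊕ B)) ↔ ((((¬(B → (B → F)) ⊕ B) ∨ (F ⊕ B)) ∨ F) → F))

False

F ↔ B = True ↔ True = True
(F ↔ B) ⊕ F = True ⊕ True = False
B ⊕ F = True ⊕ True = False
F ↔ (B ⊕ F) = True ↔ False = False
((F ↔ B) ⊕ F) → (F ↔ (B ⊕ F)) = False → False = True
F ⊕ B = True ⊕ True = False
F ↔ (F ⊕ B) = True ↔ False = False
B → F = True → True = True
B → (B → F) = True → True = True
¬(B → (B → F)) = ¬True = False
¬(B → (B → F)) ⊕ B = False ⊕ True = True
F ⊕ B = True ⊕ True = False
(¬(B → (B → F)) ⊕ B) ∨ (F ⊕ B) = True ∨ False = True
((¬(B → (B → F)) ⊕ B) ∨ (F ⊕ B)) ∨ F = True ∨ True = True
(((¬(B → (B → F)) ⊕ B) ∨ (F ⊕ B)) ∨ F) → F = True → True = True
(F ↔ (F ⊕ B)) ↔ ((((¬(B → (B → F)) ⊕ B) ∨ (F ⊕ B)) ∨ F) → F) = False ↔ True = False
(((F ↔ B) ⊕ F) → (F ↔ (B ⊕ F))) ↔ ((F ↔ (F ⊕ B)) ↔ ((((¬(B → (B → F)) ⊕ B) ∨ (F ⊕ B)) ∨ F) → F)) = True ↔ False = False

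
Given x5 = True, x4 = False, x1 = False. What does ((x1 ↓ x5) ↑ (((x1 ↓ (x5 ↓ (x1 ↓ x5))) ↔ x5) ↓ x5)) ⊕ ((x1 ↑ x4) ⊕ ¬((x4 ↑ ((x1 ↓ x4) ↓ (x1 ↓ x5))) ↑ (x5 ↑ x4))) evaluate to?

True

Substituting x5=True, x4=False, x1=False:
x1 ↓ x5 = False ↓ True = False
x1 ↓ x5 = False ↓ True = False
x5 ↓ (x1 ↓ x5) = True ↓ False = False
x1 ↓ (x5 ↓ (x1 ↓ x5)) = False ↓ False = True
(x1 ↓ (x5 ↓ (x1 ↓ x5))) ↔ x5 = True ↔ True = True
((x1 ↓ (x5 ↓ (x1 ↓ x5))) ↔ x5) ↓ x5 = True ↓ True = False
(x1 ↓ x5) ↑ (((x1 ↓ (x5 ↓ (x1 ↓ x5))) ↔ x5) ↓ x5) = False ↑ False = True
x1 ↑ x4 = False ↑ False = True
x1 ↓ x4 = False ↓ False = True
x1 ↓ x5 = False ↓ True = False
(x1 ↓ x4) ↓ (x1 ↓ x5) = True ↓ False = False
x4 ↑ ((x1 ↓ x4) ↓ (x1 ↓ x5)) = False ↑ False = True
x5 ↑ x4 = True ↑ False = True
(x4 ↑ ((x1 ↓ x4) ↓ (x1 ↓ x5))) ↑ (x5 ↑ x4) = True ↑ True = False
¬((x4 ↑ ((x1 ↓ x4) ↓ (x1 ↓ x5))) ↑ (x5 ↑ x4)) = ¬False = True
(x1 ↑ x4) ⊕ ¬((x4 ↑ ((x1 ↓ x4) ↓ (x1 ↓ x5))) ↑ (x5 ↑ x4)) = True ⊕ True = False
((x1 ↓ x5) ↑ (((x1 ↓ (x5 ↓ (x1 ↓ x5))) ↔ x5) ↓ x5)) ⊕ ((x1 ↑ x4) ⊕ ¬((x4 ↑ ((x1 ↓ x4) ↓ (x1 ↓ x5))) ↑ (x5 ↑ x4))) = True ⊕ False = True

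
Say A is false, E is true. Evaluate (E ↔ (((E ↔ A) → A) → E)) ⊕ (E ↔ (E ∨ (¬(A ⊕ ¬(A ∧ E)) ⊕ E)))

E ↔ A = True ↔ False = False
(E ↔ A) → A = False → False = True
((E ↔ A) → A) → E = True → True = True
E ↔ (((E ↔ A) → A) → E) = True ↔ True = True
A ∧ E = False ∧ True = False
¬(A ∧ E) = ¬False = True
A ⊕ ¬(A ∧ E) = False ⊕ True = True
¬(A ⊕ ¬(A ∧ E)) = ¬True = False
¬(A ⊕ ¬(A ∧ E)) ⊕ E = False ⊕ True = True
E ∨ (¬(A ⊕ ¬(A ∧ E)) ⊕ E) = True ∨ True = True
E ↔ (E ∨ (¬(A ⊕ ¬(A ∧ E)) ⊕ E)) = True ↔ True = True
(E ↔ (((E ↔ A) → A) → E)) ⊕ (E ↔ (E ∨ (¬(A ⊕ ¬(A ∧ E)) ⊕ E))) = True ⊕ True = False

False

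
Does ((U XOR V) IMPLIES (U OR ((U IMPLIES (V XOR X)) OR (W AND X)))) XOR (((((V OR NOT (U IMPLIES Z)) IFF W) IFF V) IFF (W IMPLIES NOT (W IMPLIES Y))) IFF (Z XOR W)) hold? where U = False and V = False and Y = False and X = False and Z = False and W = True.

False

U XOR V = False XOR False = False
V XOR X = False XOR False = False
U IMPLIES (V XOR X) = False IMPLIES False = True
W AND X = True AND False = False
(U IMPLIES (V XOR X)) OR (W AND X) = True OR False = True
U OR ((U IMPLIES (V XOR X)) OR (W AND X)) = False OR True = True
(U XOR V) IMPLIES (U OR ((U IMPLIES (V XOR X)) OR (W AND X))) = False IMPLIES True = True
U IMPLIES Z = False IMPLIES False = True
NOT (U IMPLIES Z) = NOT True = False
V OR NOT (U IMPLIES Z) = False OR False = False
(V OR NOT (U IMPLIES Z)) IFF W = False IFF True = False
((V OR NOT (U IMPLIES Z)) IFF W) IFF V = False IFF False = True
W IMPLIES Y = True IMPLIES False = False
NOT (W IMPLIES Y) = NOT False = True
W IMPLIES NOT (W IMPLIES Y) = True IMPLIES True = True
(((V OR NOT (U IMPLIES Z)) IFF W) IFF V) IFF (W IMPLIES NOT (W IMPLIES Y)) = True IFF True = True
Z XOR W = False XOR True = True
((((V OR NOT (U IMPLIES Z)) IFF W) IFF V) IFF (W IMPLIES NOT (W IMPLIES Y))) IFF (Z XOR W) = True IFF True = True
((U XOR V) IMPLIES (U OR ((U IMPLIES (V XOR X)) OR (W AND X)))) XOR (((((V OR NOT (U IMPLIES Z)) IFF W) IFF V) IFF (W IMPLIES NOT (W IMPLIES Y))) IFF (Z XOR W)) = True XOR True = False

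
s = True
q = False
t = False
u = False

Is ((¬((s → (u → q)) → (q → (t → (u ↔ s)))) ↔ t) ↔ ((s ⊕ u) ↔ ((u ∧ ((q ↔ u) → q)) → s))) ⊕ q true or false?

True

u → q = False → False = True
s → (u → q) = True → True = True
u ↔ s = False ↔ True = False
t → (u ↔ s) = False → False = True
q → (t → (u ↔ s)) = False → True = True
(s → (u → q)) → (q → (t → (u ↔ s))) = True → True = True
¬((s → (u → q)) → (q → (t → (u ↔ s)))) = ¬True = False
¬((s → (u → q)) → (q → (t → (u ↔ s)))) ↔ t = False ↔ False = True
s ⊕ u = True ⊕ False = True
q ↔ u = False ↔ False = True
(q ↔ u) → q = True → False = False
u ∧ ((q ↔ u) → q) = False ∧ False = False
(u ∧ ((q ↔ u) → q)) → s = False → True = True
(s ⊕ u) ↔ ((u ∧ ((q ↔ u) → q)) → s) = True ↔ True = True
(¬((s → (u → q)) → (q → (t → (u ↔ s)))) ↔ t) ↔ ((s ⊕ u) ↔ ((u ∧ ((q ↔ u) → q)) → s)) = True ↔ True = True
((¬((s → (u → q)) → (q → (t → (u ↔ s)))) ↔ t) ↔ ((s ⊕ u) ↔ ((u ∧ ((q ↔ u) → q)) → s))) ⊕ q = True ⊕ False = True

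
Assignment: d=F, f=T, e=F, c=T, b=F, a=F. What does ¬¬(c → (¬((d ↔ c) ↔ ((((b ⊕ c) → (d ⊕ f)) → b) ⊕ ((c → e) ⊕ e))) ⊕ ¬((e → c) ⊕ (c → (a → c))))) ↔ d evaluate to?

d ↔ c = F ↔ T = F
b ⊕ c = F ⊕ T = T
d ⊕ f = F ⊕ T = T
(b ⊕ c) → (d ⊕ f) = T → T = T
((b ⊕ c) → (d ⊕ f)) → b = T → F = F
c → e = T → F = F
(c → e) ⊕ e = F ⊕ F = F
(((b ⊕ c) → (d ⊕ f)) → b) ⊕ ((c → e) ⊕ e) = F ⊕ F = F
(d ↔ c) ↔ ((((b ⊕ c) → (d ⊕ f)) → b) ⊕ ((c → e) ⊕ e)) = F ↔ F = T
¬((d ↔ c) ↔ ((((b ⊕ c) → (d ⊕ f)) → b) ⊕ ((c → e) ⊕ e))) = ¬T = F
e → c = F → T = T
a → c = F → T = T
c → (a → c) = T → T = T
(e → c) ⊕ (c → (a → c)) = T ⊕ T = F
¬((e → c) ⊕ (c → (a → c))) = ¬F = T
¬((d ↔ c) ↔ ((((b ⊕ c) → (d ⊕ f)) → b) ⊕ ((c → e) ⊕ e))) ⊕ ¬((e → c) ⊕ (c → (a → c))) = F ⊕ T = T
c → (¬((d ↔ c) ↔ ((((b ⊕ c) → (d ⊕ f)) → b) ⊕ ((c → e) ⊕ e))) ⊕ ¬((e → c) ⊕ (c → (a → c)))) = T → T = T
¬(c → (¬((d ↔ c) ↔ ((((b ⊕ c) → (d ⊕ f)) → b) ⊕ ((c → e) ⊕ e))) ⊕ ¬((e → c) ⊕ (c → (a → c))))) = ¬T = F
¬¬(c → (¬((d ↔ c) ↔ ((((b ⊕ c) → (d ⊕ f)) → b) ⊕ ((c → e) ⊕ e))) ⊕ ¬((e → c) ⊕ (c → (a → c))))) = ¬F = T
¬¬(c → (¬((d ↔ c) ↔ ((((b ⊕ c) → (d ⊕ f)) → b) ⊕ ((c → e) ⊕ e))) ⊕ ¬((e → c) ⊕ (c → (a → c))))) ↔ d = T ↔ F = F

F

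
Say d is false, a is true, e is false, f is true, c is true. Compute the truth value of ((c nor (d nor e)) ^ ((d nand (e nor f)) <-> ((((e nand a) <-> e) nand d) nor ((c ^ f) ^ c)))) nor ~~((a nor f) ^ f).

0

d nor e = 0 nor 0 = 1
c nor (d nor e) = 1 nor 1 = 0
e nor f = 0 nor 1 = 0
d nand (e nor f) = 0 nand 0 = 1
e nand a = 0 nand 1 = 1
(e nand a) <-> e = 1 <-> 0 = 0
((e nand a) <-> e) nand d = 0 nand 0 = 1
c ^ f = 1 ^ 1 = 0
(c ^ f) ^ c = 0 ^ 1 = 1
(((e nand a) <-> e) nand d) nor ((c ^ f) ^ c) = 1 nor 1 = 0
(d nand (e nor f)) <-> ((((e nand a) <-> e) nand d) nor ((c ^ f) ^ c)) = 1 <-> 0 = 0
(c nor (d nor e)) ^ ((d nand (e nor f)) <-> ((((e nand a) <-> e) nand d) nor ((c ^ f) ^ c))) = 0 ^ 0 = 0
a nor f = 1 nor 1 = 0
(a nor f) ^ f = 0 ^ 1 = 1
~((a nor f) ^ f) = ~1 = 0
~~((a nor f) ^ f) = ~0 = 1
((c nor (d nor e)) ^ ((d nand (e nor f)) <-> ((((e nand a) <-> e) nand d) nor ((c ^ f) ^ c)))) nor ~~((a nor f) ^ f) = 0 nor 1 = 0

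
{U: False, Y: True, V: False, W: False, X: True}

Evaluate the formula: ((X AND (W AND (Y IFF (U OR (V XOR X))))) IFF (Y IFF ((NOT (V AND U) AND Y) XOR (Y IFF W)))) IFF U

Substituting U=False, Y=True, V=False, W=False, X=True:
V XOR X = False XOR True = True
U OR (V XOR X) = False OR True = True
Y IFF (U OR (V XOR X)) = True IFF True = True
W AND (Y IFF (U OR (V XOR X))) = False AND True = False
X AND (W AND (Y IFF (U OR (V XOR X)))) = True AND False = False
V AND U = False AND False = False
NOT (V AND U) = NOT False = True
NOT (V AND U) AND Y = True AND True = True
Y IFF W = True IFF False = False
(NOT (V AND U) AND Y) XOR (Y IFF W) = True XOR False = True
Y IFF ((NOT (V AND U) AND Y) XOR (Y IFF W)) = True IFF True = True
(X AND (W AND (Y IFF (U OR (V XOR X))))) IFF (Y IFF ((NOT (V AND U) AND Y) XOR (Y IFF W))) = False IFF True = False
((X AND (W AND (Y IFF (U OR (V XOR X))))) IFF (Y IFF ((NOT (V AND U) AND Y) XOR (Y IFF W)))) IFF U = False IFF False = True

True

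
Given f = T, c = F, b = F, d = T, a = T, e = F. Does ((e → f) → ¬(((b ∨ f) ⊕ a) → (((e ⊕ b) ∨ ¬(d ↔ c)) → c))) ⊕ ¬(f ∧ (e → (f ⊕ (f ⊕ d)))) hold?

Substituting f=T, c=F, b=F, d=T, a=T, e=F:
e → f = F → T = T
b ∨ f = F ∨ T = T
(b ∨ f) ⊕ a = T ⊕ T = F
e ⊕ b = F ⊕ F = F
d ↔ c = T ↔ F = F
¬(d ↔ c) = ¬F = T
(e ⊕ b) ∨ ¬(d ↔ c) = F ∨ T = T
((e ⊕ b) ∨ ¬(d ↔ c)) → c = T → F = F
((b ∨ f) ⊕ a) → (((e ⊕ b) ∨ ¬(d ↔ c)) → c) = F → F = T
¬(((b ∨ f) ⊕ a) → (((e ⊕ b) ∨ ¬(d ↔ c)) → c)) = ¬T = F
(e → f) → ¬(((b ∨ f) ⊕ a) → (((e ⊕ b) ∨ ¬(d ↔ c)) → c)) = T → F = F
f ⊕ d = T ⊕ T = F
f ⊕ (f ⊕ d) = T ⊕ F = T
e → (f ⊕ (f ⊕ d)) = F → T = T
f ∧ (e → (f ⊕ (f ⊕ d))) = T ∧ T = T
¬(f ∧ (e → (f ⊕ (f ⊕ d)))) = ¬T = F
((e → f) → ¬(((b ∨ f) ⊕ a) → (((e ⊕ b) ∨ ¬(d ↔ c)) → c))) ⊕ ¬(f ∧ (e → (f ⊕ (f ⊕ d)))) = F ⊕ F = F

F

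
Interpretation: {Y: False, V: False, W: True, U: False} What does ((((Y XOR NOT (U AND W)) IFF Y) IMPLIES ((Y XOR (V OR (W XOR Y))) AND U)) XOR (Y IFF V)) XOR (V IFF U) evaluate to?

U AND W = False AND True = False
NOT (U AND W) = NOT False = True
Y XOR NOT (U AND W) = False XOR True = True
(Y XOR NOT (U AND W)) IFF Y = True IFF False = False
W XOR Y = True XOR False = True
V OR (W XOR Y) = False OR True = True
Y XOR (V OR (W XOR Y)) = False XOR True = True
(Y XOR (V OR (W XOR Y))) AND U = True AND False = False
((Y XOR NOT (U AND W)) IFF Y) IMPLIES ((Y XOR (V OR (W XOR Y))) AND U) = False IMPLIES False = True
Y IFF V = False IFF False = True
(((Y XOR NOT (U AND W)) IFF Y) IMPLIES ((Y XOR (V OR (W XOR Y))) AND U)) XOR (Y IFF V) = True XOR True = False
V IFF U = False IFF False = True
((((Y XOR NOT (U AND W)) IFF Y) IMPLIES ((Y XOR (V OR (W XOR Y))) AND U)) XOR (Y IFF V)) XOR (V IFF U) = False XOR True = True

True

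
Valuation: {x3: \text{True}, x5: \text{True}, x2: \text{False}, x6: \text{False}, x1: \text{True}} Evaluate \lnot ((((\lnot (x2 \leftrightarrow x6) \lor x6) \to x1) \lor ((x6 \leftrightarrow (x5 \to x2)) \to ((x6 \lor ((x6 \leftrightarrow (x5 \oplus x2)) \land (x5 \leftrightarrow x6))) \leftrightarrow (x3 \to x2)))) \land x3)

\text{False}

x2 \leftrightarrow x6 = \text{False} \leftrightarrow \text{False} = \text{True}
\lnot (x2 \leftrightarrow x6) = \lnot \text{True} = \text{False}
\lnot (x2 \leftrightarrow x6) \lor x6 = \text{False} \lor \text{False} = \text{False}
(\lnot (x2 \leftrightarrow x6) \lor x6) \to x1 = \text{False} \to \text{True} = \text{True}
x5 \to x2 = \text{True} \to \text{False} = \text{False}
x6 \leftrightarrow (x5 \to x2) = \text{False} \leftrightarrow \text{False} = \text{True}
x5 \oplus x2 = \text{True} \oplus \text{False} = \text{True}
x6 \leftrightarrow (x5 \oplus x2) = \text{False} \leftrightarrow \text{True} = \text{False}
x5 \leftrightarrow x6 = \text{True} \leftrightarrow \text{False} = \text{False}
(x6 \leftrightarrow (x5 \oplus x2)) \land (x5 \leftrightarrow x6) = \text{False} \land \text{False} = \text{False}
x6 \lor ((x6 \leftrightarrow (x5 \oplus x2)) \land (x5 \leftrightarrow x6)) = \text{False} \lor \text{False} = \text{False}
x3 \to x2 = \text{True} \to \text{False} = \text{False}
(x6 \lor ((x6 \leftrightarrow (x5 \oplus x2)) \land (x5 \leftrightarrow x6))) \leftrightarrow (x3 \to x2) = \text{False} \leftrightarrow \text{False} = \text{True}
(x6 \leftrightarrow (x5 \to x2)) \to ((x6 \lor ((x6 \leftrightarrow (x5 \oplus x2)) \land (x5 \leftrightarrow x6))) \leftrightarrow (x3 \to x2)) = \text{True} \to \text{True} = \text{True}
((\lnot (x2 \leftrightarrow x6) \lor x6) \to x1) \lor ((x6 \leftrightarrow (x5 \to x2)) \to ((x6 \lor ((x6 \leftrightarrow (x5 \oplus x2)) \land (x5 \leftrightarrow x6))) \leftrightarrow (x3 \to x2))) = \text{True} \lor \text{True} = \text{True}
(((\lnot (x2 \leftrightarrow x6) \lor x6) \to x1) \lor ((x6 \leftrightarrow (x5 \to x2)) \to ((x6 \lor ((x6 \leftrightarrow (x5 \oplus x2)) \land (x5 \leftrightarrow x6))) \leftrightarrow (x3 \to x2)))) \land x3 = \text{True} \land \text{True} = \text{True}
\lnot ((((\lnot (x2 \leftrightarrow x6) \lor x6) \to x1) \lor ((x6 \leftrightarrow (x5 \to x2)) \to ((x6 \lor ((x6 \leftrightarrow (x5 \oplus x2)) \land (x5 \leftrightarrow x6))) \leftrightarrow (x3 \to x2)))) \land x3) = \lnot \text{True} = \text{False}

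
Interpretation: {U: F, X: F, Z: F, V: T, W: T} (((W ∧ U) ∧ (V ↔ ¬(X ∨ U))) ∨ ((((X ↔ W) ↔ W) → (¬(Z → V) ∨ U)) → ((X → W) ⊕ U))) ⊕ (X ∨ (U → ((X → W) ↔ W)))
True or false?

F

W ∧ U = T ∧ F = F
X ∨ U = F ∨ F = F
¬(X ∨ U) = ¬F = T
V ↔ ¬(X ∨ U) = T ↔ T = T
(W ∧ U) ∧ (V ↔ ¬(X ∨ U)) = F ∧ T = F
X ↔ W = F ↔ T = F
(X ↔ W) ↔ W = F ↔ T = F
Z → V = F → T = T
¬(Z → V) = ¬T = F
¬(Z → V) ∨ U = F ∨ F = F
((X ↔ W) ↔ W) → (¬(Z → V) ∨ U) = F → F = T
X → W = F → T = T
(X → W) ⊕ U = T ⊕ F = T
(((X ↔ W) ↔ W) → (¬(Z → V) ∨ U)) → ((X → W) ⊕ U) = T → T = T
((W ∧ U) ∧ (V ↔ ¬(X ∨ U))) ∨ ((((X ↔ W) ↔ W) → (¬(Z → V) ∨ U)) → ((X → W) ⊕ U)) = F ∨ T = T
X → W = F → T = T
(X → W) ↔ W = T ↔ T = T
U → ((X → W) ↔ W) = F → T = T
X ∨ (U → ((X → W) ↔ W)) = F ∨ T = T
(((W ∧ U) ∧ (V ↔ ¬(X ∨ U))) ∨ ((((X ↔ W) ↔ W) → (¬(Z → V) ∨ U)) → ((X → W) ⊕ U))) ⊕ (X ∨ (U → ((X → W) ↔ W))) = T ⊕ T = F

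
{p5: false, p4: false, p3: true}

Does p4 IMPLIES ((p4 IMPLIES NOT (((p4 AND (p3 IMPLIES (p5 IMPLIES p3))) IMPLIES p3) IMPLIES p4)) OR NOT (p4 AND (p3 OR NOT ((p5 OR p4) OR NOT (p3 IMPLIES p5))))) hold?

Substituting p5=false, p4=false, p3=true:
p5 IMPLIES p3 = false IMPLIES true = true
p3 IMPLIES (p5 IMPLIES p3) = true IMPLIES true = true
p4 AND (p3 IMPLIES (p5 IMPLIES p3)) = false AND true = false
(p4 AND (p3 IMPLIES (p5 IMPLIES p3))) IMPLIES p3 = false IMPLIES true = true
((p4 AND (p3 IMPLIES (p5 IMPLIES p3))) IMPLIES p3) IMPLIES p4 = true IMPLIES false = false
NOT (((p4 AND (p3 IMPLIES (p5 IMPLIES p3))) IMPLIES p3) IMPLIES p4) = NOT false = true
p4 IMPLIES NOT (((p4 AND (p3 IMPLIES (p5 IMPLIES p3))) IMPLIES p3) IMPLIES p4) = false IMPLIES true = true
p5 OR p4 = false OR false = false
p3 IMPLIES p5 = true IMPLIES false = false
NOT (p3 IMPLIES p5) = NOT false = true
(p5 OR p4) OR NOT (p3 IMPLIES p5) = false OR true = true
NOT ((p5 OR p4) OR NOT (p3 IMPLIES p5)) = NOT true = false
p3 OR NOT ((p5 OR p4) OR NOT (p3 IMPLIES p5)) = true OR false = true
p4 AND (p3 OR NOT ((p5 OR p4) OR NOT (p3 IMPLIES p5))) = false AND true = false
NOT (p4 AND (p3 OR NOT ((p5 OR p4) OR NOT (p3 IMPLIES p5)))) = NOT false = true
(p4 IMPLIES NOT (((p4 AND (p3 IMPLIES (p5 IMPLIES p3))) IMPLIES p3) IMPLIES p4)) OR NOT (p4 AND (p3 OR NOT ((p5 OR p4) OR NOT (p3 IMPLIES p5)))) = true OR true = true
p4 IMPLIES ((p4 IMPLIES NOT (((p4 AND (p3 IMPLIES (p5 IMPLIES p3))) IMPLIES p3) IMPLIES p4)) OR NOT (p4 AND (p3 OR NOT ((p5 OR p4) OR NOT (p3 IMPLIES p5))))) = false IMPLIES true = true

true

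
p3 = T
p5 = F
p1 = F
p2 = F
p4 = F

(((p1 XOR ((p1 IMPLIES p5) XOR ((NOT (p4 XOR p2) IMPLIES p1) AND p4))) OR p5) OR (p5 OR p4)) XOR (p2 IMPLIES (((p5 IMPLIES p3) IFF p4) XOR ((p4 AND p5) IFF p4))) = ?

p1 IMPLIES p5 = F IMPLIES F = T
p4 XOR p2 = F XOR F = F
NOT (p4 XOR p2) = NOT F = T
NOT (p4 XOR p2) IMPLIES p1 = T IMPLIES F = F
(NOT (p4 XOR p2) IMPLIES p1) AND p4 = F AND F = F
(p1 IMPLIES p5) XOR ((NOT (p4 XOR p2) IMPLIES p1) AND p4) = T XOR F = T
p1 XOR ((p1 IMPLIES p5) XOR ((NOT (p4 XOR p2) IMPLIES p1) AND p4)) = F XOR T = T
(p1 XOR ((p1 IMPLIES p5) XOR ((NOT (p4 XOR p2) IMPLIES p1) AND p4))) OR p5 = T OR F = T
p5 OR p4 = F OR F = F
((p1 XOR ((p1 IMPLIES p5) XOR ((NOT (p4 XOR p2) IMPLIES p1) AND p4))) OR p5) OR (p5 OR p4) = T OR F = T
p5 IMPLIES p3 = F IMPLIES T = T
(p5 IMPLIES p3) IFF p4 = T IFF F = F
p4 AND p5 = F AND F = F
(p4 AND p5) IFF p4 = F IFF F = T
((p5 IMPLIES p3) IFF p4) XOR ((p4 AND p5) IFF p4) = F XOR T = T
p2 IMPLIES (((p5 IMPLIES p3) IFF p4) XOR ((p4 AND p5) IFF p4)) = F IMPLIES T = T
(((p1 XOR ((p1 IMPLIES p5) XOR ((NOT (p4 XOR p2) IMPLIES p1) AND p4))) OR p5) OR (p5 OR p4)) XOR (p2 IMPLIES (((p5 IMPLIES p3) IFF p4) XOR ((p4 AND p5) IFF p4))) = T XOR T = F

F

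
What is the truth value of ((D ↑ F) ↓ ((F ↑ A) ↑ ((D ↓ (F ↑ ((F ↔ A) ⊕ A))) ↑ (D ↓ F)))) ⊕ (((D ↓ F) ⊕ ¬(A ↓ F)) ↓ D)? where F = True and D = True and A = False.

D ↑ F = True ↑ True = False
F ↑ A = True ↑ False = True
F ↔ A = True ↔ False = False
(F ↔ A) ⊕ A = False ⊕ False = False
F ↑ ((F ↔ A) ⊕ A) = True ↑ False = True
D ↓ (F ↑ ((F ↔ A) ⊕ A)) = True ↓ True = False
D ↓ F = True ↓ True = False
(D ↓ (F ↑ ((F ↔ A) ⊕ A))) ↑ (D ↓ F) = False ↑ False = True
(F ↑ A) ↑ ((D ↓ (F ↑ ((F ↔ A) ⊕ A))) ↑ (D ↓ F)) = True ↑ True = False
(D ↑ F) ↓ ((F ↑ A) ↑ ((D ↓ (F ↑ ((F ↔ A) ⊕ A))) ↑ (D ↓ F))) = False ↓ False = True
D ↓ F = True ↓ True = False
A ↓ F = False ↓ True = False
¬(A ↓ F) = ¬False = True
(D ↓ F) ⊕ ¬(A ↓ F) = False ⊕ True = True
((D ↓ F) ⊕ ¬(A ↓ F)) ↓ D = True ↓ True = False
((D ↑ F) ↓ ((F ↑ A) ↑ ((D ↓ (F ↑ ((F ↔ A) ⊕ A))) ↑ (D ↓ F)))) ⊕ (((D ↓ F) ⊕ ¬(A ↓ F)) ↓ D) = True ⊕ False = True

True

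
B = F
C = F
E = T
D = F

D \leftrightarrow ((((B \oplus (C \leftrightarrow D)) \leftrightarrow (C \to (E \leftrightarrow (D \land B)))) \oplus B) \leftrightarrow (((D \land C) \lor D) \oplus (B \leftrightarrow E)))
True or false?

T

C \leftrightarrow D = F \leftrightarrow F = T
B \oplus (C \leftrightarrow D) = F \oplus T = T
D \land B = F \land F = F
E \leftrightarrow (D \land B) = T \leftrightarrow F = F
C \to (E \leftrightarrow (D \land B)) = F \to F = T
(B \oplus (C \leftrightarrow D)) \leftrightarrow (C \to (E \leftrightarrow (D \land B))) = T \leftrightarrow T = T
((B \oplus (C \leftrightarrow D)) \leftrightarrow (C \to (E \leftrightarrow (D \land B)))) \oplus B = T \oplus F = T
D \land C = F \land F = F
(D \land C) \lor D = F \lor F = F
B \leftrightarrow E = F \leftrightarrow T = F
((D \land C) \lor D) \oplus (B \leftrightarrow E) = F \oplus F = F
(((B \oplus (C \leftrightarrow D)) \leftrightarrow (C \to (E \leftrightarrow (D \land B)))) \oplus B) \leftrightarrow (((D \land C) \lor D) \oplus (B \leftrightarrow E)) = T \leftrightarrow F = F
D \leftrightarrow ((((B \oplus (C \leftrightarrow D)) \leftrightarrow (C \to (E \leftrightarrow (D \land B)))) \oplus B) \leftrightarrow (((D \land C) \lor D) \oplus (B \leftrightarrow E))) = F \leftrightarrow F = T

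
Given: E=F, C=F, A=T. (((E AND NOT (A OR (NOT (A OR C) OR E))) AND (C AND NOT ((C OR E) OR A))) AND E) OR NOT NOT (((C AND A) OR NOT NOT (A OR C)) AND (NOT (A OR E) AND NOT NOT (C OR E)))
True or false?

Substituting E=F, C=F, A=T:
A OR C = T OR F = T
NOT (A OR C) = NOT T = F
NOT (A OR C) OR E = F OR F = F
A OR (NOT (A OR C) OR E) = T OR F = T
NOT (A OR (NOT (A OR C) OR E)) = NOT T = F
E AND NOT (A OR (NOT (A OR C) OR E)) = F AND F = F
C OR E = F OR F = F
(C OR E) OR A = F OR T = T
NOT ((C OR E) OR A) = NOT T = F
C AND NOT ((C OR E) OR A) = F AND F = F
(E AND NOT (A OR (NOT (A OR C) OR E))) AND (C AND NOT ((C OR E) OR A)) = F AND F = F
((E AND NOT (A OR (NOT (A OR C) OR E))) AND (C AND NOT ((C OR E) OR A))) AND E = F AND F = F
C AND A = F AND T = F
A OR C = T OR F = T
NOT (A OR C) = NOT T = F
NOT NOT (A OR C) = NOT F = T
(C AND A) OR NOT NOT (A OR C) = F OR T = T
A OR E = T OR F = T
NOT (A OR E) = NOT T = F
C OR E = F OR F = F
NOT (C OR E) = NOT F = T
NOT NOT (C OR E) = NOT T = F
NOT (A OR E) AND NOT NOT (C OR E) = F AND F = F
((C AND A) OR NOT NOT (A OR C)) AND (NOT (A OR E) AND NOT NOT (C OR E)) = T AND F = F
NOT (((C AND A) OR NOT NOT (A OR C)) AND (NOT (A OR E) AND NOT NOT (C OR E))) = NOT F = T
NOT NOT (((C AND A) OR NOT NOT (A OR C)) AND (NOT (A OR E) AND NOT NOT (C OR E))) = NOT T = F
(((E AND NOT (A OR (NOT (A OR C) OR E))) AND (C AND NOT ((C OR E) OR A))) AND E) OR NOT NOT (((C AND A) OR NOT NOT (A OR C)) AND (NOT (A OR E) AND NOT NOT (C OR E))) = F OR F = F

F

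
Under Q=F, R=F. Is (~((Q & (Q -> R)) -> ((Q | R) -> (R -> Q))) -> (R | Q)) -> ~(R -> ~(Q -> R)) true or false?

Q -> R = F -> F = T
Q & (Q -> R) = F & T = F
Q | R = F | F = F
R -> Q = F -> F = T
(Q | R) -> (R -> Q) = F -> T = T
(Q & (Q -> R)) -> ((Q | R) -> (R -> Q)) = F -> T = T
~((Q & (Q -> R)) -> ((Q | R) -> (R -> Q))) = ~T = F
R | Q = F | F = F
~((Q & (Q -> R)) -> ((Q | R) -> (R -> Q))) -> (R | Q) = F -> F = T
Q -> R = F -> F = T
~(Q -> R) = ~T = F
R -> ~(Q -> R) = F -> F = T
~(R -> ~(Q -> R)) = ~T = F
(~((Q & (Q -> R)) -> ((Q | R) -> (R -> Q))) -> (R | Q)) -> ~(R -> ~(Q -> R)) = T -> F = F

F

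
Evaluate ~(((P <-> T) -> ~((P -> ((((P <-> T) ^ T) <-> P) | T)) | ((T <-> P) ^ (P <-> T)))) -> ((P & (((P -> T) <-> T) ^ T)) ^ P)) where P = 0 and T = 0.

Substituting P=0, T=0:
P <-> T = 0 <-> 0 = 1
P <-> T = 0 <-> 0 = 1
(P <-> T) ^ T = 1 ^ 0 = 1
((P <-> T) ^ T) <-> P = 1 <-> 0 = 0
(((P <-> T) ^ T) <-> P) | T = 0 | 0 = 0
P -> ((((P <-> T) ^ T) <-> P) | T) = 0 -> 0 = 1
T <-> P = 0 <-> 0 = 1
P <-> T = 0 <-> 0 = 1
(T <-> P) ^ (P <-> T) = 1 ^ 1 = 0
(P -> ((((P <-> T) ^ T) <-> P) | T)) | ((T <-> P) ^ (P <-> T)) = 1 | 0 = 1
~((P -> ((((P <-> T) ^ T) <-> P) | T)) | ((T <-> P) ^ (P <-> T))) = ~1 = 0
(P <-> T) -> ~((P -> ((((P <-> T) ^ T) <-> P) | T)) | ((T <-> P) ^ (P <-> T))) = 1 -> 0 = 0
P -> T = 0 -> 0 = 1
(P -> T) <-> T = 1 <-> 0 = 0
((P -> T) <-> T) ^ T = 0 ^ 0 = 0
P & (((P -> T) <-> T) ^ T) = 0 & 0 = 0
(P & (((P -> T) <-> T) ^ T)) ^ P = 0 ^ 0 = 0
((P <-> T) -> ~((P -> ((((P <-> T) ^ T) <-> P) | T)) | ((T <-> P) ^ (P <-> T)))) -> ((P & (((P -> T) <-> T) ^ T)) ^ P) = 0 -> 0 = 1
~(((P <-> T) -> ~((P -> ((((P <-> T) ^ T) <-> P) | T)) | ((T <-> P) ^ (P <-> T)))) -> ((P & (((P -> T) <-> T) ^ T)) ^ P)) = ~1 = 0

0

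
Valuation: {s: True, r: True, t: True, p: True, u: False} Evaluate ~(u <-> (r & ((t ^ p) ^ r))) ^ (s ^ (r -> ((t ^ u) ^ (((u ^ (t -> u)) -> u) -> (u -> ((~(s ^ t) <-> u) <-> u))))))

t ^ p = True ^ True = False
(t ^ p) ^ r = False ^ True = True
r & ((t ^ p) ^ r) = True & True = True
u <-> (r & ((t ^ p) ^ r)) = False <-> True = False
~(u <-> (r & ((t ^ p) ^ r))) = ~False = True
t ^ u = True ^ False = True
t -> u = True -> False = False
u ^ (t -> u) = False ^ False = False
(u ^ (t -> u)) -> u = False -> False = True
s ^ t = True ^ True = False
~(s ^ t) = ~False = True
~(s ^ t) <-> u = True <-> False = False
(~(s ^ t) <-> u) <-> u = False <-> False = True
u -> ((~(s ^ t) <-> u) <-> u) = False -> True = True
((u ^ (t -> u)) -> u) -> (u -> ((~(s ^ t) <-> u) <-> u)) = True -> True = True
(t ^ u) ^ (((u ^ (t -> u)) -> u) -> (u -> ((~(s ^ t) <-> u) <-> u))) = True ^ True = False
r -> ((t ^ u) ^ (((u ^ (t -> u)) -> u) -> (u -> ((~(s ^ t) <-> u) <-> u)))) = True -> False = False
s ^ (r -> ((t ^ u) ^ (((u ^ (t -> u)) -> u) -> (u -> ((~(s ^ t) <-> u) <-> u))))) = True ^ False = True
~(u <-> (r & ((t ^ p) ^ r))) ^ (s ^ (r -> ((t ^ u) ^ (((u ^ (t -> u)) -> u) -> (u -> ((~(s ^ t) <-> u) <-> u)))))) = True ^ True = False

False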